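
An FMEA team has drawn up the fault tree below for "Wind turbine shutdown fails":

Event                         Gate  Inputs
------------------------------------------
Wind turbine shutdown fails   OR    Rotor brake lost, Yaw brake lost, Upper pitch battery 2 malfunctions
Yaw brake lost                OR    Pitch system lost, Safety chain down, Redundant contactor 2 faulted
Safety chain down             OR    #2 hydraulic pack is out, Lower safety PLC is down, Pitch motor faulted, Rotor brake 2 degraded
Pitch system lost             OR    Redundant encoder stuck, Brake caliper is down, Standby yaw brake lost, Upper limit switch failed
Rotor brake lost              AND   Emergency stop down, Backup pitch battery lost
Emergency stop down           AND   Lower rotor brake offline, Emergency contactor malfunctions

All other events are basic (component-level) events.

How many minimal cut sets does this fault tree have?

Emergency stop down [AND]: one cut set from each child combined → 1 × 1 = 1 cut set(s).
Rotor brake lost [AND]: one cut set from each child combined → 1 × 1 = 1 cut set(s).
Pitch system lost [OR]: union of children's cut sets → 4 cut set(s).
Safety chain down [OR]: union of children's cut sets → 4 cut set(s).
Yaw brake lost [OR]: union of children's cut sets → 9 cut set(s).
Wind turbine shutdown fails [OR]: union of children's cut sets → 11 cut set(s).

11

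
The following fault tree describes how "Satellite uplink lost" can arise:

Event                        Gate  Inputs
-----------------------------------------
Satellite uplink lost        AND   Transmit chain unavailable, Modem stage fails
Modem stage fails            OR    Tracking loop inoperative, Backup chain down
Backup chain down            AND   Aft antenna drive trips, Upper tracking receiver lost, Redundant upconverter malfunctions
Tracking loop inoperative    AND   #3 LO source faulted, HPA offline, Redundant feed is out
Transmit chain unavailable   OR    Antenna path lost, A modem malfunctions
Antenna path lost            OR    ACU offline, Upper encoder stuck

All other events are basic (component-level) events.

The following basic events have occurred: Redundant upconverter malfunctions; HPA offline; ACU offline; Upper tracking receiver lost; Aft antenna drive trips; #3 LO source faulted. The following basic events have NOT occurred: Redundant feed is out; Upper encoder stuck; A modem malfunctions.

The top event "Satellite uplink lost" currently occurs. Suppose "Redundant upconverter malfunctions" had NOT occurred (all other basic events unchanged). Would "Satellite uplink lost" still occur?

No

Counterfactual: set "Redundant upconverter malfunctions" to not occurred.
Antenna path lost [OR]: ACU offline=occurs, Upper encoder stuck=not → at least one input occurs → occurs.
Transmit chain unavailable [OR]: Antenna path lost=occurs, A modem malfunctions=not → at least one input occurs → occurs.
Tracking loop inoperative [AND]: #3 LO source faulted=occurs, HPA offline=occurs, Redundant feed is out=not → not all inputs occur → does not occur.
Backup chain down [AND]: Aft antenna drive trips=occurs, Upper tracking receiver lost=occurs, Redundant upconverter malfunctions=not → not all inputs occur → does not occur.
Modem stage fails [OR]: Tracking loop inoperative=not, Backup chain down=not → no input occurs → does not occur.
Satellite uplink lost [AND]: Transmit chain unavailable=occurs, Modem stage fails=not → not all inputs occur → does not occur.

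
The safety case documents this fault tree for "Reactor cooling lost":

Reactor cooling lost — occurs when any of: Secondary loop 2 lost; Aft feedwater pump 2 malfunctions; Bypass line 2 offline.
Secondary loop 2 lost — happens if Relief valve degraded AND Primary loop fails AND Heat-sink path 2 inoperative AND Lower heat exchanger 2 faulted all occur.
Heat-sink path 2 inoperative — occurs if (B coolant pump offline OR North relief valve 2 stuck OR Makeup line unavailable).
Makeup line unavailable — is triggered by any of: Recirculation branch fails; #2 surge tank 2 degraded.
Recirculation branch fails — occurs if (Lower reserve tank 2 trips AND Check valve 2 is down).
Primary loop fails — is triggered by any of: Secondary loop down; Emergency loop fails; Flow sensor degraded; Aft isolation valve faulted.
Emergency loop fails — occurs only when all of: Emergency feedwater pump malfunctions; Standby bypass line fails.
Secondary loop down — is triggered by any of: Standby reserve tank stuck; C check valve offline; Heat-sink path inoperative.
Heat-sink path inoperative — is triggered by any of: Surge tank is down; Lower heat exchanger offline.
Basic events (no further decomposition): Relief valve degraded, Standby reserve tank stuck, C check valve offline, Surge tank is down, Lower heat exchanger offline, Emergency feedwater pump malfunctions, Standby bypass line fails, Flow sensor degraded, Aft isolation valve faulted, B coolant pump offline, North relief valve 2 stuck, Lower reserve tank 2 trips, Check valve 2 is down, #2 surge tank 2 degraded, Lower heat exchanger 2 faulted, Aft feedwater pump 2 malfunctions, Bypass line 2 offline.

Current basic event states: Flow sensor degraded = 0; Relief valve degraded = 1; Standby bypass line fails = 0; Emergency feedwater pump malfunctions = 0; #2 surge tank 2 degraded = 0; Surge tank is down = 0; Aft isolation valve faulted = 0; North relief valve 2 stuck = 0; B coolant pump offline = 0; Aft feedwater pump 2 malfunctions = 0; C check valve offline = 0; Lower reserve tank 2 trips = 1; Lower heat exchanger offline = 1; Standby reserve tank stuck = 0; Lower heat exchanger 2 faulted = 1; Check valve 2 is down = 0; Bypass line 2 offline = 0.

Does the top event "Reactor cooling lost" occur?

Heat-sink path inoperative [OR]: Surge tank is down=not, Lower heat exchanger offline=occurs → at least one input occurs → occurs.
Secondary loop down [OR]: Standby reserve tank stuck=not, C check valve offline=not, Heat-sink path inoperative=occurs → at least one input occurs → occurs.
Emergency loop fails [AND]: Emergency feedwater pump malfunctions=not, Standby bypass line fails=not → not all inputs occur → does not occur.
Primary loop fails [OR]: Secondary loop down=occurs, Emergency loop fails=not, Flow sensor degraded=not, Aft isolation valve faulted=not → at least one input occurs → occurs.
Recirculation branch fails [AND]: Lower reserve tank 2 trips=occurs, Check valve 2 is down=not → not all inputs occur → does not occur.
Makeup line unavailable [OR]: Recirculation branch fails=not, #2 surge tank 2 degraded=not → no input occurs → does not occur.
Heat-sink path 2 inoperative [OR]: B coolant pump offline=not, North relief valve 2 stuck=not, Makeup line unavailable=not → no input occurs → does not occur.
Secondary loop 2 lost [AND]: Relief valve degraded=occurs, Primary loop fails=occurs, Heat-sink path 2 inoperative=not, Lower heat exchanger 2 faulted=occurs → not all inputs occur → does not occur.
Reactor cooling lost [OR]: Secondary loop 2 lost=not, Aft feedwater pump 2 malfunctions=not, Bypass line 2 offline=not → no input occurs → does not occur.

No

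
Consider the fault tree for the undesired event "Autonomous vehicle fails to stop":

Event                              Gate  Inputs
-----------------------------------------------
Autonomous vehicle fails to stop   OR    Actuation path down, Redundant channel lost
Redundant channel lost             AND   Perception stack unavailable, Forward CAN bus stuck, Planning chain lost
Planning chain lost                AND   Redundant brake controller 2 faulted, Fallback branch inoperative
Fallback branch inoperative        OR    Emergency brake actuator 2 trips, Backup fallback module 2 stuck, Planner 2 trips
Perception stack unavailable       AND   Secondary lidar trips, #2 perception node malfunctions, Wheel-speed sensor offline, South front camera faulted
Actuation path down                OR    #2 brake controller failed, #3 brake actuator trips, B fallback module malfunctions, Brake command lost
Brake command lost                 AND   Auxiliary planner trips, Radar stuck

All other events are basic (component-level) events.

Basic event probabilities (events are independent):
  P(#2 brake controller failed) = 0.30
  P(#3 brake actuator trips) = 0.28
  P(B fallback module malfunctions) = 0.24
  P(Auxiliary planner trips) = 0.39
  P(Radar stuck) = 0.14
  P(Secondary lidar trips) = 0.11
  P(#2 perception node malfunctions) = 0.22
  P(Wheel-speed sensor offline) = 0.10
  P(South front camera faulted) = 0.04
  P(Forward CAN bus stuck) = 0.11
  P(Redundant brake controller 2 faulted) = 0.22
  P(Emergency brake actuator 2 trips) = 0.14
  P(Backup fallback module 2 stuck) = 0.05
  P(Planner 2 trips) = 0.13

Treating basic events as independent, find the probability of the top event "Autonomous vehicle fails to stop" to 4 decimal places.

0.6379

P(Brake command lost) [AND] = 0.39 × 0.14 = 0.054600
P(Actuation path down) [OR] = 1 − (1−0.30) × (1−0.28) × (1−0.24) × (1−0.054600) = 0.637874
P(Perception stack unavailable) [AND] = 0.11 × 0.22 × 0.10 × 0.04 = 0.000097
P(Fallback branch inoperative) [OR] = 1 − (1−0.14) × (1−0.05) × (1−0.13) = 0.289210
P(Planning chain lost) [AND] = 0.22 × 0.289210 = 0.063626
P(Redundant channel lost) [AND] = 0.000097 × 0.11 × 0.063626 = 0.000001
P(Autonomous vehicle fails to stop) [OR] = 1 − (1−0.637874) × (1−0.000001) = 0.637874
Rounded to 4 decimal places: P(Autonomous vehicle fails to stop) ≈ 0.6379.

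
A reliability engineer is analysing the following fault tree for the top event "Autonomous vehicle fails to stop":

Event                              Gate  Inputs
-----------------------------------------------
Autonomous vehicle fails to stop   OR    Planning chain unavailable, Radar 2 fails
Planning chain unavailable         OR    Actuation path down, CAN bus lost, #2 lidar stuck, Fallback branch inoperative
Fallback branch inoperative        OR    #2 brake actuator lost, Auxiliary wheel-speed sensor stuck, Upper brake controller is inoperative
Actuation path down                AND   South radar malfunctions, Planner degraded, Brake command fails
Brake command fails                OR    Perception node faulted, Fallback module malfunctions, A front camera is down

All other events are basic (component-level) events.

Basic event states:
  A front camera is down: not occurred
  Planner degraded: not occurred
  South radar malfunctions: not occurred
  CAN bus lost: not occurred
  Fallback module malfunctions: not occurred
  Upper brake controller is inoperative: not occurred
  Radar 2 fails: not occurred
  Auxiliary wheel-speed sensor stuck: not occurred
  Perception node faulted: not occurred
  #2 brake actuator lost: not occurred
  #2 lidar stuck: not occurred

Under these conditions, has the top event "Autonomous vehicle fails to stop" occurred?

Brake command fails [OR]: Perception node faulted=not, Fallback module malfunctions=not, A front camera is down=not → no input occurs → does not occur.
Actuation path down [AND]: South radar malfunctions=not, Planner degraded=not, Brake command fails=not → not all inputs occur → does not occur.
Fallback branch inoperative [OR]: #2 brake actuator lost=not, Auxiliary wheel-speed sensor stuck=not, Upper brake controller is inoperative=not → no input occurs → does not occur.
Planning chain unavailable [OR]: Actuation path down=not, CAN bus lost=not, #2 lidar stuck=not, Fallback branch inoperative=not → no input occurs → does not occur.
Autonomous vehicle fails to stop [OR]: Planning chain unavailable=not, Radar 2 fails=not → no input occurs → does not occur.

No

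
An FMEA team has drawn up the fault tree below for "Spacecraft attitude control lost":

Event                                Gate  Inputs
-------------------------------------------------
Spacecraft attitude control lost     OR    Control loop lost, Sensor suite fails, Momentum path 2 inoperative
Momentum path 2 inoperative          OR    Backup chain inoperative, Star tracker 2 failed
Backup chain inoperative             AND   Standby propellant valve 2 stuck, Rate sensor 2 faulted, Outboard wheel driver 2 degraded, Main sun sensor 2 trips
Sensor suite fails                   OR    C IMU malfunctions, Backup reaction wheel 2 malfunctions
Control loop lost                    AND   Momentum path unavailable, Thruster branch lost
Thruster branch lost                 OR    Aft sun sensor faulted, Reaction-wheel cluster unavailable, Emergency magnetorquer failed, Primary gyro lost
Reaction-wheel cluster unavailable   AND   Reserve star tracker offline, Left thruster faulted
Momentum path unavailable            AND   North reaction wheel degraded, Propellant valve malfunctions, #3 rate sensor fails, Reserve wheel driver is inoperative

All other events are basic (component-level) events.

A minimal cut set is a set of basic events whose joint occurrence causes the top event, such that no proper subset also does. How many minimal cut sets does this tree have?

Momentum path unavailable [AND]: one cut set from each child combined → 1 × 1 × 1 × 1 = 1 cut set(s).
Reaction-wheel cluster unavailable [AND]: one cut set from each child combined → 1 × 1 = 1 cut set(s).
Thruster branch lost [OR]: union of children's cut sets → 4 cut set(s).
Control loop lost [AND]: one cut set from each child combined → 1 × 4 = 4 cut set(s).
Sensor suite fails [OR]: union of children's cut sets → 2 cut set(s).
Backup chain inoperative [AND]: one cut set from each child combined → 1 × 1 × 1 × 1 = 1 cut set(s).
Momentum path 2 inoperative [OR]: union of children's cut sets → 2 cut set(s).
Spacecraft attitude control lost [OR]: union of children's cut sets → 8 cut set(s).
Minimal cut sets: {#3 rate sensor fails, Aft sun sensor faulted, North reaction wheel degraded, Propellant valve malfunctions, Reserve wheel driver is inoperative}; {#3 rate sensor fails, Left thruster faulted, North reaction wheel degraded, Propellant valve malfunctions, Reserve star tracker offline, Reserve wheel driver is inoperative}; {#3 rate sensor fails, Emergency magnetorquer failed, North reaction wheel degraded, Propellant valve malfunctions, Reserve wheel driver is inoperative}; {#3 rate sensor fails, North reaction wheel degraded, Primary gyro lost, Propellant valve malfunctions, Reserve wheel driver is inoperative}; {C IMU malfunctions}; {Backup reaction wheel 2 malfunctions}; {Main sun sensor 2 trips, Outboard wheel driver 2 degraded, Rate sensor 2 faulted, Standby propellant valve 2 stuck}; {Star tracker 2 failed}.

8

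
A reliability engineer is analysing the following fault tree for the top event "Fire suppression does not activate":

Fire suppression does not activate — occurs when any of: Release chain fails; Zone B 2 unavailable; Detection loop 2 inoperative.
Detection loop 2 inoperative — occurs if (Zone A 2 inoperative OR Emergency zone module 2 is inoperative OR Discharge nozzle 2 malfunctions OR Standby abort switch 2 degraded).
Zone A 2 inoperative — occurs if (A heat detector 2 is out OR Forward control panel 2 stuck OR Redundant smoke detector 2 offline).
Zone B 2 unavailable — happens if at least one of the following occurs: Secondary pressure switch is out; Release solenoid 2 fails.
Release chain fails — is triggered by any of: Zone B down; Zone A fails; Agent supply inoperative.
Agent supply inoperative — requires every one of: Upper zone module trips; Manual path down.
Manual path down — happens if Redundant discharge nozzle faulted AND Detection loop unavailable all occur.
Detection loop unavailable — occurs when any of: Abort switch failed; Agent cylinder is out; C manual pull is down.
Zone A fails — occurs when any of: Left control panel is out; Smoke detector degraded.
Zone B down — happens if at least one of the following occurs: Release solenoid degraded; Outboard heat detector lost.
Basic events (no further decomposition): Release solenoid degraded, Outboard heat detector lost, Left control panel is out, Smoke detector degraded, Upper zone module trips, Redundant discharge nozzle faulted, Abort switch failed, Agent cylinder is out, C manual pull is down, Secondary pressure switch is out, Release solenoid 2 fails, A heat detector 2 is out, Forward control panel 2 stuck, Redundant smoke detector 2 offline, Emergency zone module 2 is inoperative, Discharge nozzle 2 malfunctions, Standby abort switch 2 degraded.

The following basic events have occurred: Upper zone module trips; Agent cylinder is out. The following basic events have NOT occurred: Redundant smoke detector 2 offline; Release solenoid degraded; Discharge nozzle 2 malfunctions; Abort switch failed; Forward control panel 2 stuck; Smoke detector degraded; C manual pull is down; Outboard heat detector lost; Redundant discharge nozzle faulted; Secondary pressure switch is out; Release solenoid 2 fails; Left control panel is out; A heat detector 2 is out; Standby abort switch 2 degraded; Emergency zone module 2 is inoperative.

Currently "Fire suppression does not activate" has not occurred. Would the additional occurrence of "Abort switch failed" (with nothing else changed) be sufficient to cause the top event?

No

Counterfactual: set "Abort switch failed" to occurred.
Zone B down [OR]: Release solenoid degraded=not, Outboard heat detector lost=not → no input occurs → does not occur.
Zone A fails [OR]: Left control panel is out=not, Smoke detector degraded=not → no input occurs → does not occur.
Detection loop unavailable [OR]: Abort switch failed=occurs, Agent cylinder is out=occurs, C manual pull is down=not → at least one input occurs → occurs.
Manual path down [AND]: Redundant discharge nozzle faulted=not, Detection loop unavailable=occurs → not all inputs occur → does not occur.
Agent supply inoperative [AND]: Upper zone module trips=occurs, Manual path down=not → not all inputs occur → does not occur.
Release chain fails [OR]: Zone B down=not, Zone A fails=not, Agent supply inoperative=not → no input occurs → does not occur.
Zone B 2 unavailable [OR]: Secondary pressure switch is out=not, Release solenoid 2 fails=not → no input occurs → does not occur.
Zone A 2 inoperative [OR]: A heat detector 2 is out=not, Forward control panel 2 stuck=not, Redundant smoke detector 2 offline=not → no input occurs → does not occur.
Detection loop 2 inoperative [OR]: Zone A 2 inoperative=not, Emergency zone module 2 is inoperative=not, Discharge nozzle 2 malfunctions=not, Standby abort switch 2 degraded=not → no input occurs → does not occur.
Fire suppression does not activate [OR]: Release chain fails=not, Zone B 2 unavailable=not, Detection loop 2 inoperative=not → no input occurs → does not occur.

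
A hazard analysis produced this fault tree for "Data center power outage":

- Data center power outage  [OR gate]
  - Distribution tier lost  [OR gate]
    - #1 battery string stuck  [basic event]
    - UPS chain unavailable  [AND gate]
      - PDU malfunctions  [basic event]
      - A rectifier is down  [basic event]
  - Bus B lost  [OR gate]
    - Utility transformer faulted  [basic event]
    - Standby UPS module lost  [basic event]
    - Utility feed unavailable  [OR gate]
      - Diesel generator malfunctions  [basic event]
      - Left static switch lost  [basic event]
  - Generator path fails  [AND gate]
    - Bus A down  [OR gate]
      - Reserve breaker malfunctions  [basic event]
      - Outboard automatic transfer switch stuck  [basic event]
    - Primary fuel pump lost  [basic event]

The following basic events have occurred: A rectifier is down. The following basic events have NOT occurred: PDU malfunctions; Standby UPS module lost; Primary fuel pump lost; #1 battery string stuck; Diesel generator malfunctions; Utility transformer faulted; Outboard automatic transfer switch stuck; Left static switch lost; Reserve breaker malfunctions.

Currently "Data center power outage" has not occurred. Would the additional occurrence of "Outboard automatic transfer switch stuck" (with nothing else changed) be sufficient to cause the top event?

Counterfactual: set "Outboard automatic transfer switch stuck" to occurred.
UPS chain unavailable [AND]: PDU malfunctions=not, A rectifier is down=occurs → not all inputs occur → does not occur.
Distribution tier lost [OR]: #1 battery string stuck=not, UPS chain unavailable=not → no input occurs → does not occur.
Utility feed unavailable [OR]: Diesel generator malfunctions=not, Left static switch lost=not → no input occurs → does not occur.
Bus B lost [OR]: Utility transformer faulted=not, Standby UPS module lost=not, Utility feed unavailable=not → no input occurs → does not occur.
Bus A down [OR]: Reserve breaker malfunctions=not, Outboard automatic transfer switch stuck=occurs → at least one input occurs → occurs.
Generator path fails [AND]: Bus A down=occurs, Primary fuel pump lost=not → not all inputs occur → does not occur.
Data center power outage [OR]: Distribution tier lost=not, Bus B lost=not, Generator path fails=not → no input occurs → does not occur.

No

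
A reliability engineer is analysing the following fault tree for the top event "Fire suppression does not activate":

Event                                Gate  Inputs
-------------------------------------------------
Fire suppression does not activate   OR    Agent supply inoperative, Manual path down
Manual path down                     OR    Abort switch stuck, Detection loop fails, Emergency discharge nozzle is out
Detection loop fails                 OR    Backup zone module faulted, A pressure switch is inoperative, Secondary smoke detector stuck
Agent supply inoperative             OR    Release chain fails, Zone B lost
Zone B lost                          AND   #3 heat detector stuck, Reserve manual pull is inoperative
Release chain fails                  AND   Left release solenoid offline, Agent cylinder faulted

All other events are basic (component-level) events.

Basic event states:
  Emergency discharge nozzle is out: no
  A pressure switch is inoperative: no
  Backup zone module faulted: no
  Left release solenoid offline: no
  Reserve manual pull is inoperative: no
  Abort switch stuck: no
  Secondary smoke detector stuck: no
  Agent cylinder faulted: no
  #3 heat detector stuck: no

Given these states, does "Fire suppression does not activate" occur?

No

Release chain fails [AND]: Left release solenoid offline=not, Agent cylinder faulted=not → not all inputs occur → does not occur.
Zone B lost [AND]: #3 heat detector stuck=not, Reserve manual pull is inoperative=not → not all inputs occur → does not occur.
Agent supply inoperative [OR]: Release chain fails=not, Zone B lost=not → no input occurs → does not occur.
Detection loop fails [OR]: Backup zone module faulted=not, A pressure switch is inoperative=not, Secondary smoke detector stuck=not → no input occurs → does not occur.
Manual path down [OR]: Abort switch stuck=not, Detection loop fails=not, Emergency discharge nozzle is out=not → no input occurs → does not occur.
Fire suppression does not activate [OR]: Agent supply inoperative=not, Manual path down=not → no input occurs → does not occur.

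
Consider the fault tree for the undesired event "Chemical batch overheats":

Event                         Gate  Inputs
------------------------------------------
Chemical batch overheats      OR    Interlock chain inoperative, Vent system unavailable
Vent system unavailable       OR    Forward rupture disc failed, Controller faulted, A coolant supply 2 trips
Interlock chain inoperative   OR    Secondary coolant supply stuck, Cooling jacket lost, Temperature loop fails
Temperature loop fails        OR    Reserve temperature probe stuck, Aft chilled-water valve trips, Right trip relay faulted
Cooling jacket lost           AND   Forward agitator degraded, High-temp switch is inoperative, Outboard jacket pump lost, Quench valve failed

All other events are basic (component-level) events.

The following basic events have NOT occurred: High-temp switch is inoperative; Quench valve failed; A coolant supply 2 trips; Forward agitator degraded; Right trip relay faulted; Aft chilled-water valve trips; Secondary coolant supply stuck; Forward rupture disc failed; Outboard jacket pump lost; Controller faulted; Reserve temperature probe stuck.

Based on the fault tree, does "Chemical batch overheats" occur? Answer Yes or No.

Cooling jacket lost [AND]: Forward agitator degraded=not, High-temp switch is inoperative=not, Outboard jacket pump lost=not, Quench valve failed=not → not all inputs occur → does not occur.
Temperature loop fails [OR]: Reserve temperature probe stuck=not, Aft chilled-water valve trips=not, Right trip relay faulted=not → no input occurs → does not occur.
Interlock chain inoperative [OR]: Secondary coolant supply stuck=not, Cooling jacket lost=not, Temperature loop fails=not → no input occurs → does not occur.
Vent system unavailable [OR]: Forward rupture disc failed=not, Controller faulted=not, A coolant supply 2 trips=not → no input occurs → does not occur.
Chemical batch overheats [OR]: Interlock chain inoperative=not, Vent system unavailable=not → no input occurs → does not occur.

No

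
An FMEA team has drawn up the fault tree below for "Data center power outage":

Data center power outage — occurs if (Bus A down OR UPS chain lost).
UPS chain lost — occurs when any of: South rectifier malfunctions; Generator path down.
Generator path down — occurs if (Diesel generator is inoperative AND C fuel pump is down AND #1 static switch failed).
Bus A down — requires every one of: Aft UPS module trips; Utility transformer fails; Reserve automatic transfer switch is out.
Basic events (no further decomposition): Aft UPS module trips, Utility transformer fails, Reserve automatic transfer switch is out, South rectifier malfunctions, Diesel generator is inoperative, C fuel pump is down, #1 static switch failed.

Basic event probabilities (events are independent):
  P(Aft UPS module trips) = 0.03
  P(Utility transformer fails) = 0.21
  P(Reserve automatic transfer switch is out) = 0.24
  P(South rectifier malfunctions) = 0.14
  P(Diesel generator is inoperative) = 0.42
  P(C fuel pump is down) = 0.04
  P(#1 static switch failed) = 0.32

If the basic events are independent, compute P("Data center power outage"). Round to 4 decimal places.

P(Bus A down) [AND] = 0.03 × 0.21 × 0.24 = 0.001512
P(Generator path down) [AND] = 0.42 × 0.04 × 0.32 = 0.005376
P(UPS chain lost) [OR] = 1 − (1−0.14) × (1−0.005376) = 0.144623
P(Data center power outage) [OR] = 1 − (1−0.001512) × (1−0.144623) = 0.145916
Rounded to 4 decimal places: P(Data center power outage) ≈ 0.1459.

0.1459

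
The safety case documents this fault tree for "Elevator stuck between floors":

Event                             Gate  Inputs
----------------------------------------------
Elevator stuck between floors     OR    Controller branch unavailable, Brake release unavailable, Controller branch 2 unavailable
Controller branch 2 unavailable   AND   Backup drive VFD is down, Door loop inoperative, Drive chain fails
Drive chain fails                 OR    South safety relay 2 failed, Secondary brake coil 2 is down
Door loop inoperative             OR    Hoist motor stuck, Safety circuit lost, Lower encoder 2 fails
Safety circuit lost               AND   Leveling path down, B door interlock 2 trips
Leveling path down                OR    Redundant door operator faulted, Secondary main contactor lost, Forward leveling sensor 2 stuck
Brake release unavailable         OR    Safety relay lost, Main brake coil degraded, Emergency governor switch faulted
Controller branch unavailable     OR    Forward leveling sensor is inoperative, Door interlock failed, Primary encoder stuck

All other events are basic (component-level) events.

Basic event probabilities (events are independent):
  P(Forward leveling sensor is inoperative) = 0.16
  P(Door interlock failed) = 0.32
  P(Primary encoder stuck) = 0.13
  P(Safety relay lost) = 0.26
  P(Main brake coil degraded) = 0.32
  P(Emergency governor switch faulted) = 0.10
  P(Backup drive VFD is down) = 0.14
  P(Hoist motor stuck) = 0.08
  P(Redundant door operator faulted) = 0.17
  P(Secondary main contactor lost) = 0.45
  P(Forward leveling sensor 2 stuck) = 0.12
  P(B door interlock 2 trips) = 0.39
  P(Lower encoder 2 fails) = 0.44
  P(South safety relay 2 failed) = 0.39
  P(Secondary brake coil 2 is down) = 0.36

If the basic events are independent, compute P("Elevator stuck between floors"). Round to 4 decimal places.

P(Controller branch unavailable) [OR] = 1 − (1−0.16) × (1−0.32) × (1−0.13) = 0.503056
P(Brake release unavailable) [OR] = 1 − (1−0.26) × (1−0.32) × (1−0.10) = 0.547120
P(Leveling path down) [OR] = 1 − (1−0.17) × (1−0.45) × (1−0.12) = 0.598280
P(Safety circuit lost) [AND] = 0.598280 × 0.39 = 0.233329
P(Door loop inoperative) [OR] = 1 − (1−0.08) × (1−0.233329) × (1−0.44) = 0.605011
P(Drive chain fails) [OR] = 1 − (1−0.39) × (1−0.36) = 0.609600
P(Controller branch 2 unavailable) [AND] = 0.14 × 0.605011 × 0.609600 = 0.051634
P(Elevator stuck between floors) [OR] = 1 − (1−0.503056) × (1−0.547120) × (1−0.051634) = 0.786565
Rounded to 4 decimal places: P(Elevator stuck between floors) ≈ 0.7866.

0.7866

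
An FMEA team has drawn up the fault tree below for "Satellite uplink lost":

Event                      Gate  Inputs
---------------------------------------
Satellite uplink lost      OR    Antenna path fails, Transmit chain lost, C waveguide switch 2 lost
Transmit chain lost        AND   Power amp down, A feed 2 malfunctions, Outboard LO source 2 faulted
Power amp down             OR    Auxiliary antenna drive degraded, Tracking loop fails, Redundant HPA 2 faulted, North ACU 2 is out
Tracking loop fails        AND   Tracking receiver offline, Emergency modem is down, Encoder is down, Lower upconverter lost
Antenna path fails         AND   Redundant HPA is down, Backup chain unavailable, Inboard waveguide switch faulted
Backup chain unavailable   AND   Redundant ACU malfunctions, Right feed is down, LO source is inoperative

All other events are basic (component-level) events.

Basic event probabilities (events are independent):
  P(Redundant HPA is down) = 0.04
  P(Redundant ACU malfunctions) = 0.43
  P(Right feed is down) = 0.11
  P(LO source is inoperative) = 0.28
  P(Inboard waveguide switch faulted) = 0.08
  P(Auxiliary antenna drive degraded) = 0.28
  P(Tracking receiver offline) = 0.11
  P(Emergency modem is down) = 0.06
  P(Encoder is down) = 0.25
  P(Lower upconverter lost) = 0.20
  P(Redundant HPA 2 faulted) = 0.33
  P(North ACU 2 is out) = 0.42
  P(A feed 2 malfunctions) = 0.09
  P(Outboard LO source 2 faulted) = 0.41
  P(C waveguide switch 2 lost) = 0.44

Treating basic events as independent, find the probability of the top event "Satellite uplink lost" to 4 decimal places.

P(Backup chain unavailable) [AND] = 0.43 × 0.11 × 0.28 = 0.013244
P(Antenna path fails) [AND] = 0.04 × 0.013244 × 0.08 = 0.000042
P(Tracking loop fails) [AND] = 0.11 × 0.06 × 0.25 × 0.20 = 0.000330
P(Power amp down) [OR] = 1 − (1−0.28) × (1−0.000330) × (1−0.33) × (1−0.42) = 0.720300
P(Transmit chain lost) [AND] = 0.720300 × 0.09 × 0.41 = 0.026579
P(Satellite uplink lost) [OR] = 1 − (1−0.000042) × (1−0.026579) × (1−0.44) = 0.454907
Rounded to 4 decimal places: P(Satellite uplink lost) ≈ 0.4549.

0.4549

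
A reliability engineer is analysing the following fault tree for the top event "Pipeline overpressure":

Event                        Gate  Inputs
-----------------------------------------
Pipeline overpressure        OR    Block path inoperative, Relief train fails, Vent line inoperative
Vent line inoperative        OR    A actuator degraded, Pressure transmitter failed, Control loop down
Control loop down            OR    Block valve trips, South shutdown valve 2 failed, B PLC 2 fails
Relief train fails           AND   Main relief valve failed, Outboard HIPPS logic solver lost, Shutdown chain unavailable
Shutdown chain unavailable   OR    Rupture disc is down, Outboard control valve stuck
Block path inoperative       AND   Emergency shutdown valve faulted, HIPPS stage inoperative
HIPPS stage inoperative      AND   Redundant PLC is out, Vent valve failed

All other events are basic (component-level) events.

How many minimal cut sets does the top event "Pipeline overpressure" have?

HIPPS stage inoperative [AND]: one cut set from each child combined → 1 × 1 = 1 cut set(s).
Block path inoperative [AND]: one cut set from each child combined → 1 × 1 = 1 cut set(s).
Shutdown chain unavailable [OR]: union of children's cut sets → 2 cut set(s).
Relief train fails [AND]: one cut set from each child combined → 1 × 1 × 2 = 2 cut set(s).
Control loop down [OR]: union of children's cut sets → 3 cut set(s).
Vent line inoperative [OR]: union of children's cut sets → 5 cut set(s).
Pipeline overpressure [OR]: union of children's cut sets → 8 cut set(s).
Minimal cut sets: {Emergency shutdown valve faulted, Redundant PLC is out, Vent valve failed}; {Main relief valve failed, Outboard HIPPS logic solver lost, Rupture disc is down}; {Main relief valve failed, Outboard HIPPS logic solver lost, Outboard control valve stuck}; {A actuator degraded}; {Pressure transmitter failed}; {Block valve trips}; {South shutdown valve 2 failed}; {B PLC 2 fails}.

8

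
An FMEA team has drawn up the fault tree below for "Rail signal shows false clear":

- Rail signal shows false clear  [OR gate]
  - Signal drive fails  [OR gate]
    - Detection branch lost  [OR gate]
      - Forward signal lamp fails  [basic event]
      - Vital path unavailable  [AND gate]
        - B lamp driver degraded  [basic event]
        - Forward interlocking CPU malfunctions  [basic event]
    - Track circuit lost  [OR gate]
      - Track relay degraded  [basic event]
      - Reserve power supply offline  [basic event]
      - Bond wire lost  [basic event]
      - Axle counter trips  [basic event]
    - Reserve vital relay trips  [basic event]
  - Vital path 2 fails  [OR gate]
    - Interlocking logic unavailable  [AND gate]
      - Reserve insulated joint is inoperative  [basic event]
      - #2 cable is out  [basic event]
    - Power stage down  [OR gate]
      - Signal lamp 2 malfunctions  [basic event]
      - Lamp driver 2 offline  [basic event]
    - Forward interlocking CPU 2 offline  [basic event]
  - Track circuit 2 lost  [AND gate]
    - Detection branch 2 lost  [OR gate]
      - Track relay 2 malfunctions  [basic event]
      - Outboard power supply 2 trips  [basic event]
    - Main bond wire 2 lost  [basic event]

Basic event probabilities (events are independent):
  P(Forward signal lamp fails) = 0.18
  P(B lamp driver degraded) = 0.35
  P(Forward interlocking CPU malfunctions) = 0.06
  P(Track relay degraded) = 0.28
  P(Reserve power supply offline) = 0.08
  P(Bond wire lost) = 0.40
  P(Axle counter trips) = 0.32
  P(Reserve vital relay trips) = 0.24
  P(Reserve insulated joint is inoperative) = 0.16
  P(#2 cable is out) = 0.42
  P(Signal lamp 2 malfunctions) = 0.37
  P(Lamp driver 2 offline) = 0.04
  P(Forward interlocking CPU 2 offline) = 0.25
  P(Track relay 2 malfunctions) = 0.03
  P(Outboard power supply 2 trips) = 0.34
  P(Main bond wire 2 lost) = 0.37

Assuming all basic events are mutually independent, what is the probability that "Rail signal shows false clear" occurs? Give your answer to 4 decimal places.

P(Vital path unavailable) [AND] = 0.35 × 0.06 = 0.021000
P(Detection branch lost) [OR] = 1 − (1−0.18) × (1−0.021000) = 0.197220
P(Track circuit lost) [OR] = 1 − (1−0.28) × (1−0.08) × (1−0.40) × (1−0.32) = 0.729741
P(Signal drive fails) [OR] = 1 − (1−0.197220) × (1−0.729741) × (1−0.24) = 0.835112
P(Interlocking logic unavailable) [AND] = 0.16 × 0.42 = 0.067200
P(Power stage down) [OR] = 1 − (1−0.37) × (1−0.04) = 0.395200
P(Vital path 2 fails) [OR] = 1 − (1−0.067200) × (1−0.395200) × (1−0.25) = 0.576882
P(Detection branch 2 lost) [OR] = 1 − (1−0.03) × (1−0.34) = 0.359800
P(Track circuit 2 lost) [AND] = 0.359800 × 0.37 = 0.133126
P(Rail signal shows false clear) [OR] = 1 − (1−0.835112) × (1−0.576882) × (1−0.133126) = 0.939521
Rounded to 4 decimal places: P(Rail signal shows false clear) ≈ 0.9395.

0.9395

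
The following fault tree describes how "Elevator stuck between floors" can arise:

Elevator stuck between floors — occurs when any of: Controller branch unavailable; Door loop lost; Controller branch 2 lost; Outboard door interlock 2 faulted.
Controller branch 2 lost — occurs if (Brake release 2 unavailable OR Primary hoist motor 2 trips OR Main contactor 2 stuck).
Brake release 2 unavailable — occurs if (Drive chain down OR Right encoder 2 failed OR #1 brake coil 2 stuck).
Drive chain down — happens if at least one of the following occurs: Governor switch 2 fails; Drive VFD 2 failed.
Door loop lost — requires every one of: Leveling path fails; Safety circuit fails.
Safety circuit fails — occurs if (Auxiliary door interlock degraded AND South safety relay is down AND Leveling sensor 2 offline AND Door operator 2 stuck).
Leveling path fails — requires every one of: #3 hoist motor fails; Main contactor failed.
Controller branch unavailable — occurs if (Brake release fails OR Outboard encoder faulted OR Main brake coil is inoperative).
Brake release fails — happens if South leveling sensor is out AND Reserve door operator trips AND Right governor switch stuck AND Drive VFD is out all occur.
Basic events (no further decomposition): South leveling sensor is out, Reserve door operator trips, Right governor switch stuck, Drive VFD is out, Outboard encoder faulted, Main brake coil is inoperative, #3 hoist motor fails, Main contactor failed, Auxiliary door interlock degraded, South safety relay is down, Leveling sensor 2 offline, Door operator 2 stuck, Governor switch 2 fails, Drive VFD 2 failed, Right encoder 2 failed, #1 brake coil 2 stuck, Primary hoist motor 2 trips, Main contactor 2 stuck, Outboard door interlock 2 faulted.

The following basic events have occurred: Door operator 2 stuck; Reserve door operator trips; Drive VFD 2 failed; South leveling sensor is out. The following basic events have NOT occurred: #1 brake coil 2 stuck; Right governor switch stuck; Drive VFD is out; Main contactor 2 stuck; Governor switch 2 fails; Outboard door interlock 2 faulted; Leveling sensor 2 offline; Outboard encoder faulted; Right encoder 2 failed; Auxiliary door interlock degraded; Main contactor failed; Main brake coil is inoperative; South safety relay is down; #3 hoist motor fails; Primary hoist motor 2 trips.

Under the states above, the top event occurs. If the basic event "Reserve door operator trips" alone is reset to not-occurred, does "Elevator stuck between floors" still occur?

Yes

Counterfactual: set "Reserve door operator trips" to not occurred.
Brake release fails [AND]: South leveling sensor is out=occurs, Reserve door operator trips=not, Right governor switch stuck=not, Drive VFD is out=not → not all inputs occur → does not occur.
Controller branch unavailable [OR]: Brake release fails=not, Outboard encoder faulted=not, Main brake coil is inoperative=not → no input occurs → does not occur.
Leveling path fails [AND]: #3 hoist motor fails=not, Main contactor failed=not → not all inputs occur → does not occur.
Safety circuit fails [AND]: Auxiliary door interlock degraded=not, South safety relay is down=not, Leveling sensor 2 offline=not, Door operator 2 stuck=occurs → not all inputs occur → does not occur.
Door loop lost [AND]: Leveling path fails=not, Safety circuit fails=not → not all inputs occur → does not occur.
Drive chain down [OR]: Governor switch 2 fails=not, Drive VFD 2 failed=occurs → at least one input occurs → occurs.
Brake release 2 unavailable [OR]: Drive chain down=occurs, Right encoder 2 failed=not, #1 brake coil 2 stuck=not → at least one input occurs → occurs.
Controller branch 2 lost [OR]: Brake release 2 unavailable=occurs, Primary hoist motor 2 trips=not, Main contactor 2 stuck=not → at least one input occurs → occurs.
Elevator stuck between floors [OR]: Controller branch unavailable=not, Door loop lost=not, Controller branch 2 lost=occurs, Outboard door interlock 2 faulted=not → at least one input occurs → occurs.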